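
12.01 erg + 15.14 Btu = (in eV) 9.97e+22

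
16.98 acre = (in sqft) 7.396e+05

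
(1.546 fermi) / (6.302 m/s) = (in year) 7.779e-24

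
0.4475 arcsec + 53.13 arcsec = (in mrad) 0.2598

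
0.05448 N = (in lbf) 0.01225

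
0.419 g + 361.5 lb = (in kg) 164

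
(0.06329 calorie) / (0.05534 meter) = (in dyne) 4.785e+05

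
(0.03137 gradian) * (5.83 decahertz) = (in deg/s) 1.646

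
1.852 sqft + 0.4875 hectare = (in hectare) 0.4875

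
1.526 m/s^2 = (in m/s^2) 1.526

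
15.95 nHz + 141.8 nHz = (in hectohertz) 1.578e-09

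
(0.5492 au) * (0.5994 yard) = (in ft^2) 4.847e+11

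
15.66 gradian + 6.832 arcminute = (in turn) 0.03947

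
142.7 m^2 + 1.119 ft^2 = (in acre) 0.03529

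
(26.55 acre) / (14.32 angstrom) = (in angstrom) 7.503e+23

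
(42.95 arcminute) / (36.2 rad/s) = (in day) 3.995e-09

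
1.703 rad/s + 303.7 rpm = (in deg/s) 1920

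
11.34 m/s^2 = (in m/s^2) 11.34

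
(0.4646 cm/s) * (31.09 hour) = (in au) 3.476e-09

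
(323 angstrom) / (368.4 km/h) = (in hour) 8.768e-14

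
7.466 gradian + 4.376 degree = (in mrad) 193.7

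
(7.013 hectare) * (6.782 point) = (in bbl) 1055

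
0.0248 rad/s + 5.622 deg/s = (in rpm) 1.174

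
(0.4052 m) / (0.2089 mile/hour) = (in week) 7.174e-06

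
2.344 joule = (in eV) 1.463e+19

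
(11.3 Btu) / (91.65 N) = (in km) 0.1301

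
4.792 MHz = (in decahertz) 4.792e+05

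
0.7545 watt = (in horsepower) 0.001012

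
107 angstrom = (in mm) 1.07e-05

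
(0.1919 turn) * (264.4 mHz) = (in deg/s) 18.27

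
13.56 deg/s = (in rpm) 2.26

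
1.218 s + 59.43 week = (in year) 1.14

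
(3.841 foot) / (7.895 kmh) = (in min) 0.008897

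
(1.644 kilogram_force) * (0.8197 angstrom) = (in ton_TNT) 3.159e-19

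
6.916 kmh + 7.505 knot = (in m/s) 5.782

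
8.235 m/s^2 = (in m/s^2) 8.235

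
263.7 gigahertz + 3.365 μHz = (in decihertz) 2.637e+12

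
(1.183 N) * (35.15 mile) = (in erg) 6.692e+11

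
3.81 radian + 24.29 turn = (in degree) 8963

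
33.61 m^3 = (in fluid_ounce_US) 1.136e+06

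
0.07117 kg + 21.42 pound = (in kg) 9.787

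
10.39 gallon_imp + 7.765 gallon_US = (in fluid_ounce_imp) 2697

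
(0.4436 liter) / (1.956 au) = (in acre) 3.746e-19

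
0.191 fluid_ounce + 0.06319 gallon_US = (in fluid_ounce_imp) 8.617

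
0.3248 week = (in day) 2.274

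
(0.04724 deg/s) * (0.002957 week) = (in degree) 84.48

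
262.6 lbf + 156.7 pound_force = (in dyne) 1.865e+08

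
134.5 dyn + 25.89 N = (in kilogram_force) 2.64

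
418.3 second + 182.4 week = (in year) 3.498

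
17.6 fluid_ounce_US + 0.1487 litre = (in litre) 0.6692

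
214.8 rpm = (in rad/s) 22.49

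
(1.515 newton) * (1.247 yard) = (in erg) 1.727e+07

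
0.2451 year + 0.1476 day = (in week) 12.8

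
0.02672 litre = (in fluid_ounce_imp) 0.9404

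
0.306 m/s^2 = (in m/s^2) 0.306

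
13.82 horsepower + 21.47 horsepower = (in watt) 2.632e+04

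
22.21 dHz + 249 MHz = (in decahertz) 2.49e+07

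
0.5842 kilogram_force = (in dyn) 5.729e+05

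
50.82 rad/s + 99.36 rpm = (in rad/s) 61.22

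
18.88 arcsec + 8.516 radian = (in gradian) 542.2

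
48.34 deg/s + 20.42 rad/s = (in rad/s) 21.26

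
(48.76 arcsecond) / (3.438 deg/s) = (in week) 6.514e-09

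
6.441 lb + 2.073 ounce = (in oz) 105.1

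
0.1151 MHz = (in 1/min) 6.906e+06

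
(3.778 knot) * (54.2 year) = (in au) 0.02221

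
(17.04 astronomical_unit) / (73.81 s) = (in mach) 1.014e+08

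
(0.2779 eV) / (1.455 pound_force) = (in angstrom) 6.879e-11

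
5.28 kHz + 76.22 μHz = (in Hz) 5280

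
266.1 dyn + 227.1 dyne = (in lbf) 0.001109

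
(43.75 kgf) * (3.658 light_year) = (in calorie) 3.549e+18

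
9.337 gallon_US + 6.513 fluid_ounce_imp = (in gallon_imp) 7.815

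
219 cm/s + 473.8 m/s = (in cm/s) 4.76e+04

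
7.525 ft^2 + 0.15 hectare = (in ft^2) 1.615e+04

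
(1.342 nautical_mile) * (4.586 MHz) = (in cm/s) 1.14e+12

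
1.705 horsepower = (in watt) 1271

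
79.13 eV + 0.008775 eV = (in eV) 79.14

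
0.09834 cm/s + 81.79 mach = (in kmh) 1.003e+05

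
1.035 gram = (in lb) 0.002282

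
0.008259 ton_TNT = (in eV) 2.157e+26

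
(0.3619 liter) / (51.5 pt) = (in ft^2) 0.2144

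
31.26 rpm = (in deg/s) 187.6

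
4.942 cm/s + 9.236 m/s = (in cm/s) 928.5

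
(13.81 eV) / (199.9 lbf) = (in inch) 9.797e-20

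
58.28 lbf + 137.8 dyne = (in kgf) 26.44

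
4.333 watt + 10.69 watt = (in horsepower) 0.02015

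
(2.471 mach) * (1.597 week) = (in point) 2.304e+12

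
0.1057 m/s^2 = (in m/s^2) 0.1057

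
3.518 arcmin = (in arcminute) 3.518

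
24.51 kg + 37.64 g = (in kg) 24.55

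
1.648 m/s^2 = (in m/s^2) 1.648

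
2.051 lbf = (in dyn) 9.123e+05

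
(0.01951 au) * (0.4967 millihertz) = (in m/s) 1.45e+06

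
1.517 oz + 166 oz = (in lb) 10.47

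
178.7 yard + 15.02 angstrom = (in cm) 1.634e+04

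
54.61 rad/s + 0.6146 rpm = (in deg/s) 3133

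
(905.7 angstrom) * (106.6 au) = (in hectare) 144.4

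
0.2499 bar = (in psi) 3.624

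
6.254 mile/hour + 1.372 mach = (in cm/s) 4.7e+04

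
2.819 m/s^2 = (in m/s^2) 2.819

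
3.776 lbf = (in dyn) 1.68e+06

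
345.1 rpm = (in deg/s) 2071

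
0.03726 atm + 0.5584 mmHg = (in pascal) 3850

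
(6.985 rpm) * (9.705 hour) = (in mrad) 2.556e+07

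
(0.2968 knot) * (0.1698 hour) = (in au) 6.239e-10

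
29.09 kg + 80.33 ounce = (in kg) 31.37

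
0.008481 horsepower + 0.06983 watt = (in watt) 6.394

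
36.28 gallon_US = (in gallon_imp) 30.21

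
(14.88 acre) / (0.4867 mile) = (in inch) 3027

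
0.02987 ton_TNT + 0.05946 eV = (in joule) 1.25e+08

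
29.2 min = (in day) 0.02028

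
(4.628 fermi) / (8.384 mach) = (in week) 2.68e-24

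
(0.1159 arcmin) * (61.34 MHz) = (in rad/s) 2068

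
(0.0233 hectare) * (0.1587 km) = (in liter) 3.698e+07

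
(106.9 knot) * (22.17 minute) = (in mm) 7.315e+07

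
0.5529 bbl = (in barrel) 0.5529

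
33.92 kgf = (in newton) 332.6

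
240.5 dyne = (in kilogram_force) 0.0002452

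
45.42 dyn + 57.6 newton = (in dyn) 5.76e+06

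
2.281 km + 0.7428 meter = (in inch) 8.983e+04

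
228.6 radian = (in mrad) 2.286e+05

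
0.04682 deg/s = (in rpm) 0.007803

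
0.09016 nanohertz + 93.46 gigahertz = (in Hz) 9.346e+10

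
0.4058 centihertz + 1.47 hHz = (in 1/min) 8820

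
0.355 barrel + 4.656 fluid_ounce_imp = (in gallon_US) 14.94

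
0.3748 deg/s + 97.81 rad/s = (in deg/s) 5604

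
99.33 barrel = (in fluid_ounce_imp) 5.558e+05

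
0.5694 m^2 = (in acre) 0.0001407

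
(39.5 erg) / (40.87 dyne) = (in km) 9.665e-06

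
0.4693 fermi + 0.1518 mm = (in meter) 0.0001518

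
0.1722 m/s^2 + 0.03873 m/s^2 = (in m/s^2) 0.2109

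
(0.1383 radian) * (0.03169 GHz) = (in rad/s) 4.383e+06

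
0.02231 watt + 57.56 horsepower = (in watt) 4.292e+04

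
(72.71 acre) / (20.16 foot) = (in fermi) 4.789e+19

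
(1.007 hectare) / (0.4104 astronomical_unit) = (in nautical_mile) 8.856e-11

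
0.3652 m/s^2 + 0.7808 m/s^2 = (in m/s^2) 1.146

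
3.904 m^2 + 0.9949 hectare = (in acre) 2.459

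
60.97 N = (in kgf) 6.217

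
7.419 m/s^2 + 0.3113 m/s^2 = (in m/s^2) 7.73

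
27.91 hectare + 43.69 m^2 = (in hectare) 27.91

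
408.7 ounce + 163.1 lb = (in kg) 85.57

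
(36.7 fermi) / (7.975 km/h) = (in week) 2.739e-20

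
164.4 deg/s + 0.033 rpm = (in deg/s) 164.6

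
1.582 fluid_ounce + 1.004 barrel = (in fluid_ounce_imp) 5620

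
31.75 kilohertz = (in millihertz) 3.175e+07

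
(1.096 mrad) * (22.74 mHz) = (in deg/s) 0.001428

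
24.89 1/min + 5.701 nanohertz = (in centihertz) 41.48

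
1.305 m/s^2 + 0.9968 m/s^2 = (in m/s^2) 2.302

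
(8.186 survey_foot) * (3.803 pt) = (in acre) 8.272e-07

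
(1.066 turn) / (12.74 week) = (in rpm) 8.301e-06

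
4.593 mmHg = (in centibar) 0.6123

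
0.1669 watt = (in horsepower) 0.0002238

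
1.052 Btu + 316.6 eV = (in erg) 1.11e+10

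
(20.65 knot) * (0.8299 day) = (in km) 761.7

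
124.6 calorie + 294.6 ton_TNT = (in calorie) 2.946e+11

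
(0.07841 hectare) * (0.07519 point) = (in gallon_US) 5.494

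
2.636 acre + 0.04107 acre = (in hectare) 1.083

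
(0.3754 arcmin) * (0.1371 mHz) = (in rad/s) 1.497e-08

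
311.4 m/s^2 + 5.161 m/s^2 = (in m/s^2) 316.6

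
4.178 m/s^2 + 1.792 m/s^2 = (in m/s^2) 5.97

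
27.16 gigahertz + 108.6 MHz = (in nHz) 2.727e+19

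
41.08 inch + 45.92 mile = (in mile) 45.92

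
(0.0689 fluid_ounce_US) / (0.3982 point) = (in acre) 3.584e-06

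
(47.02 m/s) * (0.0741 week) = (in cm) 2.107e+08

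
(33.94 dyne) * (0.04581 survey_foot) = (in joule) 4.739e-06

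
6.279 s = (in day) 7.267e-05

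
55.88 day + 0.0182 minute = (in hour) 1341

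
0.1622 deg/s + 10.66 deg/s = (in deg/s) 10.82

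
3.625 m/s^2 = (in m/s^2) 3.625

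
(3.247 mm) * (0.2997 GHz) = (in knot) 1.892e+06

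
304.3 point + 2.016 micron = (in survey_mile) 6.671e-05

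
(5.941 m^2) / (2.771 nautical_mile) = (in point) 3.282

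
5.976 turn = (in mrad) 3.755e+04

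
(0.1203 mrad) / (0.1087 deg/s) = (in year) 2.011e-09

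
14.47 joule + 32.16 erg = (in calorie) 3.458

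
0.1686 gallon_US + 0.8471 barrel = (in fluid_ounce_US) 4576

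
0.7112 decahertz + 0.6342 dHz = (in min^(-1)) 430.5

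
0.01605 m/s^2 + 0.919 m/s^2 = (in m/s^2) 0.9351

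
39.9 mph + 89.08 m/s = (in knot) 207.8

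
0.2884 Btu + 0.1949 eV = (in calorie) 72.72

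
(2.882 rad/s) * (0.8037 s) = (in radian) 2.316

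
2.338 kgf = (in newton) 22.93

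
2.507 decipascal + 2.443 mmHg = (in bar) 0.00326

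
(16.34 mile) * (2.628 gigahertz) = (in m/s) 6.911e+13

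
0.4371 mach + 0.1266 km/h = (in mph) 333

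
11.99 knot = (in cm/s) 616.8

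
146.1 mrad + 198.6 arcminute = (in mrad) 203.9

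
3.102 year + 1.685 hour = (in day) 1132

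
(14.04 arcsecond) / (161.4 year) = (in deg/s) 7.662e-13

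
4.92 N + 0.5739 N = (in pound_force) 1.235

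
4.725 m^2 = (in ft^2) 50.86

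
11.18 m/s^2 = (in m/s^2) 11.18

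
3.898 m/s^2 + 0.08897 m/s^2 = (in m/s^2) 3.987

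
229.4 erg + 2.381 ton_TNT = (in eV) 6.218e+28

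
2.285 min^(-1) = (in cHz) 3.808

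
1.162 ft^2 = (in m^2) 0.108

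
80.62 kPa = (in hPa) 806.2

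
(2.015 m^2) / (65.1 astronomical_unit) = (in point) 5.865e-10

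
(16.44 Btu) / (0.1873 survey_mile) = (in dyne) 5.754e+06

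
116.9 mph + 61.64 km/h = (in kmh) 249.8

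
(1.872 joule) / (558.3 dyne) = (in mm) 3.353e+05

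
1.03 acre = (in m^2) 4168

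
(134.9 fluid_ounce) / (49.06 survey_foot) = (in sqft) 0.002872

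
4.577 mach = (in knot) 3029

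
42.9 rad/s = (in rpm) 409.7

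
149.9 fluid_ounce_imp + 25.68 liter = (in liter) 29.94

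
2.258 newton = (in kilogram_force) 0.2303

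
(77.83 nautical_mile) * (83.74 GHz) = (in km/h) 4.345e+16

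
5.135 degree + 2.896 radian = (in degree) 171.1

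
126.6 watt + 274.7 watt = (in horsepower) 0.5382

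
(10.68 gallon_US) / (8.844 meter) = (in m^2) 0.004571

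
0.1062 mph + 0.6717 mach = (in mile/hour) 511.7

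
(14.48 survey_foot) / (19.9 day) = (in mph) 5.742e-06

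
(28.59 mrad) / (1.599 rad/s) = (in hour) 4.967e-06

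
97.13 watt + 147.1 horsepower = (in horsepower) 147.2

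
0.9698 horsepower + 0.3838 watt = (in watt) 723.6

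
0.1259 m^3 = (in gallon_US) 33.26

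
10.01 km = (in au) 6.691e-08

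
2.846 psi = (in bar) 0.1962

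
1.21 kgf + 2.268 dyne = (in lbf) 2.668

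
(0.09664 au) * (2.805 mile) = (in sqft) 7.025e+14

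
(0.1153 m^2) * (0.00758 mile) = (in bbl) 8.847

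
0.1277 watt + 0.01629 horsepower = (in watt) 12.28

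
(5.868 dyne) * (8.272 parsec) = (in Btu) 1.42e+10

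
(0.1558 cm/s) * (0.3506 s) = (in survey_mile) 3.394e-07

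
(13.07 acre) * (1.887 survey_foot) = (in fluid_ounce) 1.029e+09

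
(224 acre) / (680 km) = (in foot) 4.374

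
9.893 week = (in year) 0.1897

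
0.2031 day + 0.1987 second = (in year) 0.0005564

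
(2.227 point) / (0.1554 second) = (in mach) 1.485e-05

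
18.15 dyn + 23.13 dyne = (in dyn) 41.28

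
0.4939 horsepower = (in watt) 368.3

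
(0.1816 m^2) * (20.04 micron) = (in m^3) 3.639e-06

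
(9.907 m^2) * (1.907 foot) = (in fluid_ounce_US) 1.947e+05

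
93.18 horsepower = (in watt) 6.948e+04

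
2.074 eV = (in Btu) 3.15e-22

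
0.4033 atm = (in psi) 5.927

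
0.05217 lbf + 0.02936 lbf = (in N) 0.3627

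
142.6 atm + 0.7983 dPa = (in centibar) 1.445e+04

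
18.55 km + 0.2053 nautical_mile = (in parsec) 6.135e-13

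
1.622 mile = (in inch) 1.028e+05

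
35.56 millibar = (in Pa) 3556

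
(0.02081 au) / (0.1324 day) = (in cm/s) 2.721e+07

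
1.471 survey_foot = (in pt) 1271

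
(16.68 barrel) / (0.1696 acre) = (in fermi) 3.864e+12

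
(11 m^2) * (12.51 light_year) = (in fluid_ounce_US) 4.402e+22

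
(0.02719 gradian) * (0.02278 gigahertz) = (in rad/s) 9729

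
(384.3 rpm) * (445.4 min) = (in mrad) 1.075e+09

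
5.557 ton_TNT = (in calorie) 5.557e+09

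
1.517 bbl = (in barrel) 1.517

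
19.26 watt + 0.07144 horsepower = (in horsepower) 0.09727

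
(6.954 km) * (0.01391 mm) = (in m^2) 0.09673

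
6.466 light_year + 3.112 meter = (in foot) 2.007e+17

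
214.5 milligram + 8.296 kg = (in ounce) 292.6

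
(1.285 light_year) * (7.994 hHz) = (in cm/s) 9.718e+20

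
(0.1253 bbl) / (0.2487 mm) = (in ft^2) 862.2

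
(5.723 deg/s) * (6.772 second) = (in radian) 0.6764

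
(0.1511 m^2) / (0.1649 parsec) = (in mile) 1.845e-20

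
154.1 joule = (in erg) 1.541e+09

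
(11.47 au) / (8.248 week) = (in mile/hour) 7.695e+05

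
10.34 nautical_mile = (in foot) 6.283e+04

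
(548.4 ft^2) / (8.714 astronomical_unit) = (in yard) 4.274e-11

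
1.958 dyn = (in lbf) 4.402e-06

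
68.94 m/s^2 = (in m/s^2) 68.94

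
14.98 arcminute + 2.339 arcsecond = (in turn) 0.0006953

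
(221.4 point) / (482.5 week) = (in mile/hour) 5.987e-10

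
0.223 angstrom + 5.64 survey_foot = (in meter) 1.719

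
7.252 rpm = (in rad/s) 0.7594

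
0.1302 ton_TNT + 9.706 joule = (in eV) 3.4e+27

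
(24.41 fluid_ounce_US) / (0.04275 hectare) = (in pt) 0.004787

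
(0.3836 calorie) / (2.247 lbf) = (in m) 0.1606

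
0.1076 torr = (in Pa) 14.35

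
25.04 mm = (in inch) 0.9858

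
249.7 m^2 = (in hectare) 0.02497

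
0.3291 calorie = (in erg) 1.377e+07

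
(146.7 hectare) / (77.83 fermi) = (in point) 5.343e+22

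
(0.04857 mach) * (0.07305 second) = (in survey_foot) 3.964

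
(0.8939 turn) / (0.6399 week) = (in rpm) 0.0001386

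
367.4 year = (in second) 1.159e+10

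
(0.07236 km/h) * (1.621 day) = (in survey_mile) 1.749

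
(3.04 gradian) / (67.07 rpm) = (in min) 0.0001133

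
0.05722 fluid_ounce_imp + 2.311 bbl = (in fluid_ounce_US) 1.242e+04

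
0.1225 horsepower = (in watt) 91.35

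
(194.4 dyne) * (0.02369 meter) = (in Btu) 4.365e-08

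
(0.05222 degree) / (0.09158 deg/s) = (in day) 6.6e-06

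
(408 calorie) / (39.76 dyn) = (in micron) 4.293e+12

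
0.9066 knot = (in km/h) 1.679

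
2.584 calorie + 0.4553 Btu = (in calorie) 117.4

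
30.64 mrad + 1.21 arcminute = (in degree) 1.776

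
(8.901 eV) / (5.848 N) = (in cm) 2.439e-17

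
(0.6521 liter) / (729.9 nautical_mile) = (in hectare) 4.824e-14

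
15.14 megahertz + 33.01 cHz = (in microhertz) 1.514e+13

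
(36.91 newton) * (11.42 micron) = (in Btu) 3.995e-07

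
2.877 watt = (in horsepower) 0.003858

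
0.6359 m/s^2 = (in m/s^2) 0.6359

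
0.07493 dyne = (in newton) 7.493e-07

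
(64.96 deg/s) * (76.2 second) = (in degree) 4950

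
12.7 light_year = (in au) 8.032e+05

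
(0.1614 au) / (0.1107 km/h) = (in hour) 2.181e+08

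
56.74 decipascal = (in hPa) 0.05674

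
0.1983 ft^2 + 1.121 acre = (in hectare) 0.4537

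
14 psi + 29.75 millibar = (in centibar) 99.5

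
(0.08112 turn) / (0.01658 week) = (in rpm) 0.0004854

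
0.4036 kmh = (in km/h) 0.4036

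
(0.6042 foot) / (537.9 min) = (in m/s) 5.706e-06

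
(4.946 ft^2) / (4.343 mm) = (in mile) 0.06574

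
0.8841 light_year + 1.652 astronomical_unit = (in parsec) 0.2711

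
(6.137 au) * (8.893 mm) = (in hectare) 8.165e+05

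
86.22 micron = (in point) 0.2444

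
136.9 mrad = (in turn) 0.02179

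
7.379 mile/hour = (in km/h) 11.88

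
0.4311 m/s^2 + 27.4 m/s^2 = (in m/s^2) 27.83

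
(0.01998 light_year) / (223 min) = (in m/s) 1.413e+10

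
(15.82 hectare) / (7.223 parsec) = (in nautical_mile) 3.833e-16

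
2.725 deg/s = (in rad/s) 0.04756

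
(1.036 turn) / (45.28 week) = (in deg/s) 1.362e-05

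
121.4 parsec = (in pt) 1.062e+22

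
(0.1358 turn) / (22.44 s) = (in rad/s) 0.03802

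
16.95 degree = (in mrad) 295.8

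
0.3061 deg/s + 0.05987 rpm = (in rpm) 0.1109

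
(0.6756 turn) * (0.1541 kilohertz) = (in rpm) 6247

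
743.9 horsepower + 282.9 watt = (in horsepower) 744.3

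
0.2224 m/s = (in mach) 0.0006532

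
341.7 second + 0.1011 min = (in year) 1.103e-05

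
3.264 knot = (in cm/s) 167.9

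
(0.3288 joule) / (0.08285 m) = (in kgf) 0.4047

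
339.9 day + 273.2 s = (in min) 4.895e+05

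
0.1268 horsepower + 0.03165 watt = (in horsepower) 0.1268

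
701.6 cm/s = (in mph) 15.69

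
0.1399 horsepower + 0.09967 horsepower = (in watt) 178.6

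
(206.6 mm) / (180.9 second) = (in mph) 0.002555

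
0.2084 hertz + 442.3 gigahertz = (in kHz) 4.423e+08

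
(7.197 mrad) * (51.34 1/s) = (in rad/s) 0.3695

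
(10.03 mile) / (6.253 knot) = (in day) 0.05808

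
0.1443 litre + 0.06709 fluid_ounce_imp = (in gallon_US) 0.03862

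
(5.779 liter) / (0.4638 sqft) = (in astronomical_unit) 8.965e-13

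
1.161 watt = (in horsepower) 0.001557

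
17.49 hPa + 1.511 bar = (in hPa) 1528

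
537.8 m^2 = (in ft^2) 5789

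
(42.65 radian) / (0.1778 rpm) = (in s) 2291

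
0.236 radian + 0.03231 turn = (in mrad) 439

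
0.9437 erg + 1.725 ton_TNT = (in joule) 7.217e+09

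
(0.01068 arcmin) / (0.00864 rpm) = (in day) 3.974e-08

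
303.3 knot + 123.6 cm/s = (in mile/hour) 351.8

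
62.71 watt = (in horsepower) 0.0841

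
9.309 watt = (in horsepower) 0.01248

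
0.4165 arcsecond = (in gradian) 0.0001285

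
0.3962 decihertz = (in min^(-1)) 2.377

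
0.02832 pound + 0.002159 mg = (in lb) 0.02832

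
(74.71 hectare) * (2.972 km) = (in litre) 2.22e+12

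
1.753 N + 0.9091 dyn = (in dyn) 1.753e+05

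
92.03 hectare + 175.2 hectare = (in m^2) 2.672e+06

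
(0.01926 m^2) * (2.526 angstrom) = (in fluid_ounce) 1.645e-07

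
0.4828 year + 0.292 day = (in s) 1.525e+07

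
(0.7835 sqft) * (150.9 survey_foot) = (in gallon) 884.4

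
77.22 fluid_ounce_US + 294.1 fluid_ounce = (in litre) 10.98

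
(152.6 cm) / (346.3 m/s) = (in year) 1.397e-10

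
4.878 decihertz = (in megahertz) 4.878e-07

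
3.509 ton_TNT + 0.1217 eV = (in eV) 9.164e+28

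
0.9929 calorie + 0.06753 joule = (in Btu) 0.004002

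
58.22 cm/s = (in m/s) 0.5822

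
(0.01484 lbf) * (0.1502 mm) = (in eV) 6.188e+13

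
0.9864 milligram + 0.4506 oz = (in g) 12.78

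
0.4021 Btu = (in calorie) 101.4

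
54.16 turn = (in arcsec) 7.019e+07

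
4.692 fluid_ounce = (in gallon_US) 0.03666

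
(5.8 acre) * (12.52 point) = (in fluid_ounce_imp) 3.649e+06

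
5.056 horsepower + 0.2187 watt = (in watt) 3770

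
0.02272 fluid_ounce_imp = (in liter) 0.0006455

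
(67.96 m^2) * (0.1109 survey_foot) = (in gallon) 606.9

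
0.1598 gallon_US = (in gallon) 0.1598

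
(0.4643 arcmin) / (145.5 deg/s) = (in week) 8.794e-11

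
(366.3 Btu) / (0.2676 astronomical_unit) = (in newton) 9.654e-06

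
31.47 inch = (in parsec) 2.59e-17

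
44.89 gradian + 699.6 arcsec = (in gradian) 45.11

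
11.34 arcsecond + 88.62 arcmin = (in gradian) 1.645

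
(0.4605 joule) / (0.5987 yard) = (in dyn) 8.412e+04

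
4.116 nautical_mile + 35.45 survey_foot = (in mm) 7.634e+06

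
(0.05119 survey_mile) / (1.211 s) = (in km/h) 244.9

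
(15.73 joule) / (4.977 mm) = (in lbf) 710.5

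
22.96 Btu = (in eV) 1.512e+23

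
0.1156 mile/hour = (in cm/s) 5.168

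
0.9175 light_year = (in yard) 9.493e+15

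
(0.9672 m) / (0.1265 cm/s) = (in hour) 0.2124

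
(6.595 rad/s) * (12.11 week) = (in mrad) 4.83e+10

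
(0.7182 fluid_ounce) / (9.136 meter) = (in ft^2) 2.502e-05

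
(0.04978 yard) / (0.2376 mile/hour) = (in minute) 0.007142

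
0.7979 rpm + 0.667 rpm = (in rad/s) 0.1534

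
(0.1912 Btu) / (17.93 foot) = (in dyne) 3.691e+06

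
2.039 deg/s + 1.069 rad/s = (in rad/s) 1.105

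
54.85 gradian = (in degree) 49.37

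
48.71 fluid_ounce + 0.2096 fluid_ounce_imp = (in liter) 1.446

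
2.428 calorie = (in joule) 10.16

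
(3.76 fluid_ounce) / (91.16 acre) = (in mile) 1.873e-13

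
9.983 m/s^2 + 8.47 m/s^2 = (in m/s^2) 18.45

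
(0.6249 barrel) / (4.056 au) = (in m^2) 1.637e-13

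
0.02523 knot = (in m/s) 0.01298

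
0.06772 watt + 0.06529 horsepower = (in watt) 48.75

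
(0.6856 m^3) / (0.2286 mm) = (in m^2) 2999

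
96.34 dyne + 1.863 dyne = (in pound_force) 0.0002208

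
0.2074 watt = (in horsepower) 0.0002781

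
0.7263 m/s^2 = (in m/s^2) 0.7263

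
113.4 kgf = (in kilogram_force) 113.4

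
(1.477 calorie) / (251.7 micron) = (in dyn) 2.455e+09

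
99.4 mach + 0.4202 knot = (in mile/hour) 7.571e+04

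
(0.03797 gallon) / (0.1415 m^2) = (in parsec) 3.292e-20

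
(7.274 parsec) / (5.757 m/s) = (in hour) 1.083e+13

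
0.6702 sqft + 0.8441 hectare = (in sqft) 9.086e+04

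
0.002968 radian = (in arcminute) 10.2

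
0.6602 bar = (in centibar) 66.02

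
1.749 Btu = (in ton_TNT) 4.41e-07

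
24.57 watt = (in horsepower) 0.03295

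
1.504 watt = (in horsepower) 0.002017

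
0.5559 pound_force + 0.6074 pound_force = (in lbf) 1.163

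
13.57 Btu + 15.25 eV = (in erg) 1.432e+11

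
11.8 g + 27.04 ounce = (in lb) 1.716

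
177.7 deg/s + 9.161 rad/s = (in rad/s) 12.26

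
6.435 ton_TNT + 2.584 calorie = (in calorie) 6.435e+09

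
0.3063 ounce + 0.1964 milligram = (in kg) 0.008684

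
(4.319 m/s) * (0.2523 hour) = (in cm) 3.923e+05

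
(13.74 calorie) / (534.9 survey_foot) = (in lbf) 0.07927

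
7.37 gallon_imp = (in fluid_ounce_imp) 1179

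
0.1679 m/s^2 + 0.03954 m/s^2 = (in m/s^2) 0.2074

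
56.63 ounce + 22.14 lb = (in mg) 1.165e+07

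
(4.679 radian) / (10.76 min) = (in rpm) 0.06921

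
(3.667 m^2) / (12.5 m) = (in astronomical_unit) 1.961e-12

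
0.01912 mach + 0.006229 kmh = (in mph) 14.57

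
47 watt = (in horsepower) 0.06303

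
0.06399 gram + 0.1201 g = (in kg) 0.0001841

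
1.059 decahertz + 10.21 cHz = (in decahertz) 1.069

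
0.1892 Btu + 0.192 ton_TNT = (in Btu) 7.614e+05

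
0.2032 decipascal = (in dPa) 0.2032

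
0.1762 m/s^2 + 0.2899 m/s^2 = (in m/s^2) 0.4661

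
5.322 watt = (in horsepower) 0.007137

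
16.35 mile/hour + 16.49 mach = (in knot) 1.093e+04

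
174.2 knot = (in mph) 200.5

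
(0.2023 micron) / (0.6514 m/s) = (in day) 3.594e-12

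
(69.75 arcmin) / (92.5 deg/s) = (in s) 0.01257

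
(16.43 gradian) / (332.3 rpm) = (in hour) 2.06e-06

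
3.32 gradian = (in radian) 0.05215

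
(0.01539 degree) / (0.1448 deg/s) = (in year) 3.37e-09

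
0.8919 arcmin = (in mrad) 0.2594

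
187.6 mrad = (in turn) 0.02986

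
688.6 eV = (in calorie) 2.637e-17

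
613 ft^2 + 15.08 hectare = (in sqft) 1.624e+06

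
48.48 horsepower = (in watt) 3.615e+04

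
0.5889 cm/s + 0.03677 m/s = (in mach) 0.0001253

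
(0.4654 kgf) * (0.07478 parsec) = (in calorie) 2.517e+15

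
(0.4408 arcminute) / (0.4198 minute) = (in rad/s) 5.091e-06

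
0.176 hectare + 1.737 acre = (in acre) 2.172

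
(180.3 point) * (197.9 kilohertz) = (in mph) 2.816e+04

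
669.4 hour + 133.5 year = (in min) 7.021e+07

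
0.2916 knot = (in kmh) 0.54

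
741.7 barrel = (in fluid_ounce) 3.987e+06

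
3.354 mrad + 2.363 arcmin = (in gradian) 0.2573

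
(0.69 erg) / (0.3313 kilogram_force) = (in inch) 8.361e-07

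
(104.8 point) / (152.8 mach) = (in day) 8.224e-12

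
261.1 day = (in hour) 6266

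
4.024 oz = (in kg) 0.1141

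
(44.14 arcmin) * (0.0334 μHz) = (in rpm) 4.095e-09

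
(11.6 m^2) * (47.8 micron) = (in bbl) 0.003488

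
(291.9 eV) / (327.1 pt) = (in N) 4.053e-16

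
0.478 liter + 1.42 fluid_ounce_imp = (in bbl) 0.00326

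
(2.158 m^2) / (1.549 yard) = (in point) 4319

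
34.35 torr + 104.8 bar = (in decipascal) 1.048e+08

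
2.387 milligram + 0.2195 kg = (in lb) 0.4839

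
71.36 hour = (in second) 2.569e+05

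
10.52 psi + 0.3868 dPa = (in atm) 0.7158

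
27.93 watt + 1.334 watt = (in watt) 29.26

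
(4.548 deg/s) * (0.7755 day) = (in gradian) 3.386e+05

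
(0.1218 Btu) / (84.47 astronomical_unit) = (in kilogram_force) 1.037e-12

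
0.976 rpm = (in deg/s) 5.856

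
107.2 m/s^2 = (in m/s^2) 107.2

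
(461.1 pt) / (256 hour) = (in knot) 3.431e-07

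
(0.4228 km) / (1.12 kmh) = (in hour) 0.3775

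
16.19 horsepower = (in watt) 1.207e+04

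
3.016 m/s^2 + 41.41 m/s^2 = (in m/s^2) 44.43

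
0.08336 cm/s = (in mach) 2.448e-06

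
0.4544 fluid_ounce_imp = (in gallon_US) 0.003411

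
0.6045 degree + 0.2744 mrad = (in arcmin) 37.21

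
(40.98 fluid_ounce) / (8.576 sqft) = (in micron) 1521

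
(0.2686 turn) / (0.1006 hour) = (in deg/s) 0.267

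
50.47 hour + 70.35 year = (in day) 2.568e+04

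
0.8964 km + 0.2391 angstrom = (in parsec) 2.905e-14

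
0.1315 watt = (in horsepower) 0.0001763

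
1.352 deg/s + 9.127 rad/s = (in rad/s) 9.151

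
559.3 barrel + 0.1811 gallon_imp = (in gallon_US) 2.349e+04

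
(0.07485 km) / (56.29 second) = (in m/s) 1.33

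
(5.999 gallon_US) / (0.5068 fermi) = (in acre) 1.107e+10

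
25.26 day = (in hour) 606.2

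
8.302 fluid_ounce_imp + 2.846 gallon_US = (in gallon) 2.908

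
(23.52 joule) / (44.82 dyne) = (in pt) 1.488e+08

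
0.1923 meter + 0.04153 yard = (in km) 0.0002303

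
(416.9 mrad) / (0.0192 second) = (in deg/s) 1244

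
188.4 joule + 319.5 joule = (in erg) 5.079e+09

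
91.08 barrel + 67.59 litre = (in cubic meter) 14.55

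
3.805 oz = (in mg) 1.079e+05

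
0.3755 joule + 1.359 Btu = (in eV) 8.952e+21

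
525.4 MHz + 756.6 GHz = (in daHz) 7.571e+10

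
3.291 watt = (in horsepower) 0.004413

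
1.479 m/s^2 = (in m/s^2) 1.479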